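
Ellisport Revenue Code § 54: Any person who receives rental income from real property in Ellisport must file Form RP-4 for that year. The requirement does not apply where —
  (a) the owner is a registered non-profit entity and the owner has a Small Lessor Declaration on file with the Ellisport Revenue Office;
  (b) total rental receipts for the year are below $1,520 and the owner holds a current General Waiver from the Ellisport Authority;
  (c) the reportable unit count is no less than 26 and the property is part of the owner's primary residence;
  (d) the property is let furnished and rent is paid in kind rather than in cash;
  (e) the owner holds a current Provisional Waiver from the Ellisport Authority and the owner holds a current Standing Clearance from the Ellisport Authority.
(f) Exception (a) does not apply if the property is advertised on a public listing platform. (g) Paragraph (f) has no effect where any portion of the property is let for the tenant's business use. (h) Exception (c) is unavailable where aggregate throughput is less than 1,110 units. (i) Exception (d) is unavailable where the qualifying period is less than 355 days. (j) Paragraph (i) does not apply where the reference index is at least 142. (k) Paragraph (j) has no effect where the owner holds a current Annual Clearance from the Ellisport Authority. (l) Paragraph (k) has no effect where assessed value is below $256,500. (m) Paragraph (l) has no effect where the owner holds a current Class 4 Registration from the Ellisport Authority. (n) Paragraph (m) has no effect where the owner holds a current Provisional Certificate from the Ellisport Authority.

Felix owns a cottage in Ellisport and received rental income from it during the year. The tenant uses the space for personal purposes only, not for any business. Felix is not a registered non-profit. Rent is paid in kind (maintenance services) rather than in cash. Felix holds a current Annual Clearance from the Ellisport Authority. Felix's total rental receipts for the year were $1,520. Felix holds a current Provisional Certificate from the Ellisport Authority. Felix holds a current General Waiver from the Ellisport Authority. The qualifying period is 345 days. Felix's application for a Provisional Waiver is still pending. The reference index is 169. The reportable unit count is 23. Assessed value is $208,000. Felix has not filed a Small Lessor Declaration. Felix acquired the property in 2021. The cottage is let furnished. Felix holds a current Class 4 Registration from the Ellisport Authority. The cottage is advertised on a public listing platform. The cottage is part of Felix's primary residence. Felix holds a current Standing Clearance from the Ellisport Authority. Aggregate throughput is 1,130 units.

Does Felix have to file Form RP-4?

No — exception (d) applies; Felix is not required to file Form RP-4.

Exception (a) does not apply: Felix is not a registered non-profit.
Exception (b) does not apply: total rental receipts for the year are $1,520, not below $1,520.
Exception (c) fails — the reportable unit count is 23, short of 26.
All of (d)'s requirements are met (the property is let furnished; rent is paid in kind). Under paragraphs (i)–(n): (i) would limit (d) — the qualifying period is 345 days, less than the 355 days limit — but (j) sets (i) aside: (j) applies — the reference index is 169, meeting the 142 threshold. (k) applies (a current Annual Clearance is held), but is itself disapplied by (l): (l) is triggered — assessed value is $208,000, below the $256,500 limit. (m) would limit (l) — a current Class 4 Registration is held — but (n) sets (m) aside: (n) applies — a current Provisional Certificate is held. (d) remains available.
Exception (e) requires that the owner holds a current Provisional Waiver from the Ellisport Authority; but there is no Provisional Waiver in force, so (e) is unavailable.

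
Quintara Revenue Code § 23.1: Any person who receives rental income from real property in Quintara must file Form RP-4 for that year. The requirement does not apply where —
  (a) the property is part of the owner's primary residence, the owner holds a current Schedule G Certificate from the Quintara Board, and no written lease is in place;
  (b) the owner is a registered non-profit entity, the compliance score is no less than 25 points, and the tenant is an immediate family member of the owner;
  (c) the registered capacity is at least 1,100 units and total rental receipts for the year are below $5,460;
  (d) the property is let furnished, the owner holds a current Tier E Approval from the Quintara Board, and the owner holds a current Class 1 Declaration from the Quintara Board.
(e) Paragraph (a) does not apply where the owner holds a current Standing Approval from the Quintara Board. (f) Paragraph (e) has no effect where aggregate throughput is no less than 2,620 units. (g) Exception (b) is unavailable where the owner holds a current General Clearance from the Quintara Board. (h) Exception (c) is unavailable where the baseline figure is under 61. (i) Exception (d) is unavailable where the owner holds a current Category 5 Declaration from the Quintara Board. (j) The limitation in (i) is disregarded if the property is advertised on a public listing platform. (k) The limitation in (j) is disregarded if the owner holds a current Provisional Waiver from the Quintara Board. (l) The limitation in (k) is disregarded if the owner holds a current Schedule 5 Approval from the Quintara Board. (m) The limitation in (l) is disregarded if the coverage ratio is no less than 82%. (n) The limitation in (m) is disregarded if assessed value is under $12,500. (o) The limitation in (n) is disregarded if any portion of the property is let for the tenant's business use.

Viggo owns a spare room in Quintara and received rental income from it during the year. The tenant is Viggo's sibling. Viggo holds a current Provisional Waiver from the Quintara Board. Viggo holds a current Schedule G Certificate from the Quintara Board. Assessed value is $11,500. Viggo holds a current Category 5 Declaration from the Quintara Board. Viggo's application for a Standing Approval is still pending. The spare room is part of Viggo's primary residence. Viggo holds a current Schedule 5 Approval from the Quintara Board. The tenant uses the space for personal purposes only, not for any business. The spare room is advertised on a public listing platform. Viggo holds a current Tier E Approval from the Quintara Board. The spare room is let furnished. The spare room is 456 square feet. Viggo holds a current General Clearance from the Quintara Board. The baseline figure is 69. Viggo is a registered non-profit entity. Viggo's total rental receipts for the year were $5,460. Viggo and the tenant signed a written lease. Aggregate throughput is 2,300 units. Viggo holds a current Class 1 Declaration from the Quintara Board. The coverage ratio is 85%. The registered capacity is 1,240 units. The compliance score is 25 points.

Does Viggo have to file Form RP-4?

Exception (a) fails — a written lease is in place.
All of (b)'s requirements are met (Viggo is a registered non-profit; the compliance score is 25 points, meeting the 25 points threshold; the tenant is an immediate family member). Turning to paragraph (g): (g) applies — a current General Clearance is held. Exception (b) does not apply.
Exception (c) requires that total rental receipts for the year are below $5,460; but total rental receipts for the year are $5,460, not below $5,460, so (c) is unavailable.
All of (d)'s requirements are met (the property is let furnished; a current Tier E Approval is held; a current Class 1 Declaration is held). Applying paragraphs (i)–(o): (i) would limit (d) — a current Category 5 Declaration is held — but (j) sets (i) aside: (j) operates against (i): the property is publicly advertised. (k) would limit (j) — a current Provisional Waiver is held — but (l) sets (k) aside: (l) applies — a current Schedule 5 Approval is held. (m) would limit (l) — the coverage ratio is 85%, meeting the 82% threshold — but (n) sets (m) aside: (n) applies — assessed value is $11,500, under the $12,500 limit. (o) is not engaged (the space is used for personal purposes only), so (n) stands. (d) remains available.

No — exception (d) applies; Viggo is not required to file Form RP-4.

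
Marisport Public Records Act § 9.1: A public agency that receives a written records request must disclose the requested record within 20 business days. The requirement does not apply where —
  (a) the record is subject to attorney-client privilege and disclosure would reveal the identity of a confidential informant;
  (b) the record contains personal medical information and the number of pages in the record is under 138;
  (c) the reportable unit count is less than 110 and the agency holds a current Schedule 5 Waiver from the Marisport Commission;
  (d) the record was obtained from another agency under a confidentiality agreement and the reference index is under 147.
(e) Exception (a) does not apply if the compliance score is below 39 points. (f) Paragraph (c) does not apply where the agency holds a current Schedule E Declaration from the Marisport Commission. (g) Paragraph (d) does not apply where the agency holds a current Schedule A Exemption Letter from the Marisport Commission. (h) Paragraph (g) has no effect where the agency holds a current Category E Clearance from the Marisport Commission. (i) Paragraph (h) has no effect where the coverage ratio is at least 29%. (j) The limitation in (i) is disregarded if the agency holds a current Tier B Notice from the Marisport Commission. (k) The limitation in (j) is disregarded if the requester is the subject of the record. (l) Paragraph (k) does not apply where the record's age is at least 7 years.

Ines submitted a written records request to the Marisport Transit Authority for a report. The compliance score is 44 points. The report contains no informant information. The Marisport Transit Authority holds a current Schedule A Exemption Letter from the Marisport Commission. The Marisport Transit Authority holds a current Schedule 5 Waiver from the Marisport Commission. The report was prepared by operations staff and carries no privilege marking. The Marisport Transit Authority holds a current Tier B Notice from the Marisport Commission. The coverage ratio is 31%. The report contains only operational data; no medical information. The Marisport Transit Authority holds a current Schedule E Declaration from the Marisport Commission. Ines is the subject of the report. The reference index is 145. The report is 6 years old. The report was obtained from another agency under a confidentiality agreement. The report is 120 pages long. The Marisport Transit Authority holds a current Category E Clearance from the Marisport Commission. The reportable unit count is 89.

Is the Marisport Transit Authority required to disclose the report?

Yes — the Marisport Transit Authority must disclose the report.

Exception (a) requires that the record is subject to attorney-client privilege; but the report carries no privilege marking, so (a) is unavailable.
Exception (b) requires that the record contains personal medical information; but the report contains only operational data, so (b) is unavailable.
Exception (c)'s conditions are all satisfied: the reportable unit count is 89, less than the 110 limit; a current Schedule 5 Waiver is held. Turning to paragraph (f): (f) operates against (c): a current Schedule E Declaration is held. (c) is therefore removed.
All of (d)'s requirements are met (the report was obtained under a confidentiality agreement; the reference index is 145, under the 147 limit). Turning to paragraphs (g)–(l): (g) applies — a current Schedule A Exemption Letter is held. (h) applies (a current Category E Clearance is held), but yields to (i): (i) is engaged — the coverage ratio is 31%, meeting the 29% threshold. (j) operates (a current Tier B Notice is held), but is overridden by (k): (k) operates against (j): Ines is the subject of the report. (l), which would lift (k), is inapplicable — the record's age is 6 years, short of 7 years. Exception (d) does not apply.
None of the exceptions is available; § 9.1 applies in full.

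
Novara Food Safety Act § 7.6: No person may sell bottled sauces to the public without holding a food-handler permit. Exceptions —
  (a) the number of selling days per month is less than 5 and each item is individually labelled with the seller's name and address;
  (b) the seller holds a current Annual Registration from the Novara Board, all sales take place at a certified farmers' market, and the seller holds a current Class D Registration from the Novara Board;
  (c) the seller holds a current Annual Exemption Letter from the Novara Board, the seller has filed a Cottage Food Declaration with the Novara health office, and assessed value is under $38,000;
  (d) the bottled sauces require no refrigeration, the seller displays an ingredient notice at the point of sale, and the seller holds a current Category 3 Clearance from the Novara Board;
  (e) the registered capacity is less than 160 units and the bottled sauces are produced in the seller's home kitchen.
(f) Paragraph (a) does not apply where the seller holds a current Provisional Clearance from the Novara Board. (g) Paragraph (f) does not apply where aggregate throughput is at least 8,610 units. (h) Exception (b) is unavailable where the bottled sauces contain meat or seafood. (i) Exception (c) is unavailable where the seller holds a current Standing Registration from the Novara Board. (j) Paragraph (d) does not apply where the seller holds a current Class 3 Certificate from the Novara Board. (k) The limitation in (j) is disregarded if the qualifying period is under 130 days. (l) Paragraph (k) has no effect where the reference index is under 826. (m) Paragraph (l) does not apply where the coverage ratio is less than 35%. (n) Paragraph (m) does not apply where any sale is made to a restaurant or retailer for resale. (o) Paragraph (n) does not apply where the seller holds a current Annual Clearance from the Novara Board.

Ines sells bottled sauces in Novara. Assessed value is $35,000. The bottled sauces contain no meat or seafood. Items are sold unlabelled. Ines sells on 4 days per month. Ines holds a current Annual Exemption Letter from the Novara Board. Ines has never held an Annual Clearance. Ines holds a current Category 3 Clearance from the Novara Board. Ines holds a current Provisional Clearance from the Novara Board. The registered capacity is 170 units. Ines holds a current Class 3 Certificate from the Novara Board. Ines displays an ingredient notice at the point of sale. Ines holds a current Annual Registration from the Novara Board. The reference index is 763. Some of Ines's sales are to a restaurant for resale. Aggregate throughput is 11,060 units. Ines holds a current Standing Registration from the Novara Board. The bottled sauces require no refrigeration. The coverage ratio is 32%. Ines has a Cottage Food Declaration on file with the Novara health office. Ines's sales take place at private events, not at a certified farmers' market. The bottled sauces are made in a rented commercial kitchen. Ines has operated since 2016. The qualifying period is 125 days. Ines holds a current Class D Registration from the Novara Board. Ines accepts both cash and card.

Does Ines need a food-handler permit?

Exception (a) requires that each item is individually labelled with the seller's name and address; but items are sold unlabelled, so (a) is unavailable.
Exception (b) requires that all sales take place at a certified farmers' market; but sales are at private events, not a certified farmers' market, so (b) is unavailable.
Exception (c): a current Annual Exemption Letter is held; a Cottage Food Declaration is on file; assessed value is $35,000, under the $38,000 limit — every condition holds. But applying paragraph (i): (i) applies — a current Standing Registration is held. So (c) is unavailable.
Exception (d)'s conditions are all satisfied: the bottled sauces are shelf-stable; an ingredient notice is displayed; a current Category 3 Clearance is held. Turning to paragraphs (j)–(o): (j) applies — a current Class 3 Certificate is held. (k) applies (the qualifying period is 125 days, under the 130 days limit), but is overridden by (l): (l) operates against (k): the reference index is 763, under the 826 limit. (m) would limit (l) — the coverage ratio is 32%, less than the 35% limit — but (n) sets (m) aside: (n) is triggered — some sales are to a restaurant for resale. (o), which would lift (n), is not triggered — there is no Annual Clearance in force. (d) is therefore removed.
Exception (e) fails — the registered capacity is 170 units, not less than 160 units.
Every exception is unavailable, so the rule governs.

Yes — Ines must hold a food-handler permit.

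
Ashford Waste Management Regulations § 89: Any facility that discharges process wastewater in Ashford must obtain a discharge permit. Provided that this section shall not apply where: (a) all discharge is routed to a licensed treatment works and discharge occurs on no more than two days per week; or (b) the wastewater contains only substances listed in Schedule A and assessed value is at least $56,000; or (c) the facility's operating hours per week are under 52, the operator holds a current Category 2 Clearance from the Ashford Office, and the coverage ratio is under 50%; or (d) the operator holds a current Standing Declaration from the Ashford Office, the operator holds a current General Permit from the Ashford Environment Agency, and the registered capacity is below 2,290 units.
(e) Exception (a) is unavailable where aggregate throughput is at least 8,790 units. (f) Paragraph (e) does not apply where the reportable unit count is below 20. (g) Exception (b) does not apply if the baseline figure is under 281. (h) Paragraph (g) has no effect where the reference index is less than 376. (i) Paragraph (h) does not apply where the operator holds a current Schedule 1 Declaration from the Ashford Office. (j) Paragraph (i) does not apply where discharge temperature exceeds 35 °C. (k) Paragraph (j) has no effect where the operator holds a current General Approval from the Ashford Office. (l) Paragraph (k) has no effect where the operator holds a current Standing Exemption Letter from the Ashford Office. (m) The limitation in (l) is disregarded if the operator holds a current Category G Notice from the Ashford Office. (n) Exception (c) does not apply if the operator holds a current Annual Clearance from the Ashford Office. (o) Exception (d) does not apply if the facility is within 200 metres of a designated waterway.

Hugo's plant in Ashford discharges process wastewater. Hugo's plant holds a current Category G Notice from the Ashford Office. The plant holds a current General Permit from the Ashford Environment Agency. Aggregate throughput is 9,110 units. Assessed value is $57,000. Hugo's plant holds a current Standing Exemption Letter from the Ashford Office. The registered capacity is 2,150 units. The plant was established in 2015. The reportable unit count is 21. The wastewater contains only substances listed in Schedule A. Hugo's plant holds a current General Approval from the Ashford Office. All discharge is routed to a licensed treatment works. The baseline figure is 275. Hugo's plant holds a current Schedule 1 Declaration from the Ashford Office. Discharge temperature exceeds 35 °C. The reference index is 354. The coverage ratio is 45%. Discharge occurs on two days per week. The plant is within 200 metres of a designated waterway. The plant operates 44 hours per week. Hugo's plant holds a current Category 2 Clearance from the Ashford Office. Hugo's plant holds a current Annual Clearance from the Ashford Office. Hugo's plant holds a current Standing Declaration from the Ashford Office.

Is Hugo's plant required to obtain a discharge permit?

Exception (a): discharge is routed to a licensed treatment works; discharge occurs on no more than two days per week — every condition holds. But applying paragraphs (e)–(f): (e) is triggered — aggregate throughput is 9,110 units, meeting the 8,790 units threshold. (f) is not triggered (the reportable unit count is 21, not below 20), so (e) stands. (a) is therefore removed.
All of (b)'s requirements are met (the wastewater is Schedule-A-only; assessed value is $57,000, meeting the $56,000 threshold). But: (g) operates against (b): the baseline figure is 275, under the 281 limit. (h) operates (the reference index is 354, less than the 376 limit), but yields to (i): (i) operates — a current Schedule 1 Declaration is held. (j) would limit (i) — discharge temperature exceeds 35 °C — but (k) sets (j) aside: (k) is triggered — a current General Approval is held. (l) is triggered (a current Standing Exemption Letter is held), but is displaced by (m): (m) applies — a current Category G Notice is held. (b) is therefore removed.
All of (c)'s requirements are met (the facility's operating hours per week are 44, under the 52 limit; a current Category 2 Clearance is held; the coverage ratio is 45%, under the 50% limit). Turning to paragraph (n): (n) operates — a current Annual Clearance is held. So (c) is unavailable.
Exception (d)'s conditions are all satisfied: a current Standing Declaration is held; a current General Permit is held; the registered capacity is 2,150 units, below the 2,290 units limit. But applying paragraph (o): (o) applies — the plant is within 200 m of a designated waterway. (d) is therefore removed.
No exception applies. The general rule governs.

Yes — Hugo's plant must obtain a discharge permit.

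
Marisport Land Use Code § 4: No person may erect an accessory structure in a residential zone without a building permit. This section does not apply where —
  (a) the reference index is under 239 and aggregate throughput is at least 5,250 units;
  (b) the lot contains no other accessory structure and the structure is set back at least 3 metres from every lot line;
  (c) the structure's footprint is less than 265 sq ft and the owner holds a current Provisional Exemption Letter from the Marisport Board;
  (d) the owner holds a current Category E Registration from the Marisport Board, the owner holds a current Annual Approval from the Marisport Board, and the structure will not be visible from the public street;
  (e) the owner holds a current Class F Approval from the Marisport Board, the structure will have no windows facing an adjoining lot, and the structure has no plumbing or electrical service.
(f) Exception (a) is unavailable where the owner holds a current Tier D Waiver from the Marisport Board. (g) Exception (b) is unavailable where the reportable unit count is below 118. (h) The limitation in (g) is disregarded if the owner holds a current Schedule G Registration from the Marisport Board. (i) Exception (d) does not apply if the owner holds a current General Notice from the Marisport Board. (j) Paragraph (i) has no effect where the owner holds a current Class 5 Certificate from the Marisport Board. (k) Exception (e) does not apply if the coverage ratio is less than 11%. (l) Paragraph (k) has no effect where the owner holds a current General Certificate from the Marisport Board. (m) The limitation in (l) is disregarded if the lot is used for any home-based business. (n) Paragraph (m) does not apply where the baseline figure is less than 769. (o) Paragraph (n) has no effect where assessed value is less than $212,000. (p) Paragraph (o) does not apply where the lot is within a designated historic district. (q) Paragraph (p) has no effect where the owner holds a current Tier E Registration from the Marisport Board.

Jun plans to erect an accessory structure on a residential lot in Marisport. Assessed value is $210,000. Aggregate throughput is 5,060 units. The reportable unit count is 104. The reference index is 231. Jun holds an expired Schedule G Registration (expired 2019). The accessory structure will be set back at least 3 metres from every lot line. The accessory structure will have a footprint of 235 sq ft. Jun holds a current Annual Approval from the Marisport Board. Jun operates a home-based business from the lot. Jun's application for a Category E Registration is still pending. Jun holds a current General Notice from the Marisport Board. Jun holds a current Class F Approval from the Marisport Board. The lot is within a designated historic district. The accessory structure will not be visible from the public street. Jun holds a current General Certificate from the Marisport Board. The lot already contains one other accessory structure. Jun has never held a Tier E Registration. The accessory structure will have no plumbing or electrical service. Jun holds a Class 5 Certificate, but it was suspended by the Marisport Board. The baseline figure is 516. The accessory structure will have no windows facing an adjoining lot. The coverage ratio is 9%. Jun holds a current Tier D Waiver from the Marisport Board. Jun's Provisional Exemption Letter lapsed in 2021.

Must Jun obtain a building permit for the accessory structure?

Exception (a) fails — aggregate throughput is 5,060 units, short of 5,250 units.
Exception (b) requires that the lot contains no other accessory structure; but the lot already has another accessory structure, so (b) is unavailable.
Exception (c) requires that the owner holds a current Provisional Exemption Letter from the Marisport Board; but the Provisional Exemption Letter is not current, so (c) is unavailable.
Exception (d) does not apply: no current Category E Registration is held.
All of (e)'s requirements are met (a current Class F Approval is held; no windows face an adjoining lot; there is no plumbing or electrical service). Considering the limiting provisions: (k) would limit (e) — the coverage ratio is 9%, less than the 11% limit — but (l) sets (k) aside: (l) operates — a current General Certificate is held. (m) would limit (l) — a home-based business operates on the lot — but (n) sets (m) aside: (n) is triggered — the baseline figure is 516, less than the 769 limit. (o) would limit (n) — assessed value is $210,000, less than the $212,000 limit — but (p) sets (o) aside: (p) is engaged — the lot is in a historic district. (q) is not engaged (the Tier E Registration is not current), so (p) stands. (e) remains available.

No — exception (e) applies; Jun does not need a building permit.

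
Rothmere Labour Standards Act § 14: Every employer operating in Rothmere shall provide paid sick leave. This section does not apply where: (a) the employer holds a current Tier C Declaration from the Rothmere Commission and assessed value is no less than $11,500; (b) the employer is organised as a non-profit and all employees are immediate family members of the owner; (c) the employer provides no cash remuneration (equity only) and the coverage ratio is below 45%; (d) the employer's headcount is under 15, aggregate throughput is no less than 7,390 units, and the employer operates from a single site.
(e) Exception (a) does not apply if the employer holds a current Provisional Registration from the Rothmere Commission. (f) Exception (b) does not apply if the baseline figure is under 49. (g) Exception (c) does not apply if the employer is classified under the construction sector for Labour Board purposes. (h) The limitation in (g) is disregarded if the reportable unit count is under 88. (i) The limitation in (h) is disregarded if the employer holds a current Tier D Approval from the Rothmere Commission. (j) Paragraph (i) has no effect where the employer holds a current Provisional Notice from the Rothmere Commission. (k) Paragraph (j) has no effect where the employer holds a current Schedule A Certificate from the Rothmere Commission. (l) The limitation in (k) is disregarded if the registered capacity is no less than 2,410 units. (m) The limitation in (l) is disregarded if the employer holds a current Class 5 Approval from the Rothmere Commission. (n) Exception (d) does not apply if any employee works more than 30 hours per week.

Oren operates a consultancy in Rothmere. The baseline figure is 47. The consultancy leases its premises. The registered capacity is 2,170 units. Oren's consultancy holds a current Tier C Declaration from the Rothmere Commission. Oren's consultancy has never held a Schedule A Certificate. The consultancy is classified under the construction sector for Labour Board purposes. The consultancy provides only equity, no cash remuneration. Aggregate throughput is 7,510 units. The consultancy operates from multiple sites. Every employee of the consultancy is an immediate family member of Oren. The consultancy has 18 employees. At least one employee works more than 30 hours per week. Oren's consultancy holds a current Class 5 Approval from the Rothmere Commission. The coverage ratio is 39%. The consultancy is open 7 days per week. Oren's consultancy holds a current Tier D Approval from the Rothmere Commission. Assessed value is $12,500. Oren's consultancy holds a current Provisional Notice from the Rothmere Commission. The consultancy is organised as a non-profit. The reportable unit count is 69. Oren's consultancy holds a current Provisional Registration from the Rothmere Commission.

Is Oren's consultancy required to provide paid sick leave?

Exception (a): a current Tier C Declaration is held; assessed value is $12,500, meeting the $11,500 threshold — every condition holds. Turning to paragraph (e): (e) operates against (a): a current Provisional Registration is held. Exception (a) does not apply.
All of (b)'s requirements are met (the employer is a non-profit; every employee is an immediate family member). But applying paragraph (f): (f) applies — the baseline figure is 47, under the 49 limit. (b) is therefore removed.
Exception (c): remuneration is equity-only; the coverage ratio is 39%, below the 45% limit — every condition holds. Considering the limiting provisions: (g) would limit (c) — the consultancy is classified under the construction sector — but (h) sets (g) aside: (h) operates — the reportable unit count is 69, under the 88 limit. (i) is engaged (a current Tier D Approval is held), but yields to (j): (j) is engaged — a current Provisional Notice is held. (k) is not engaged (the Schedule A Certificate is not current), so (j) stands. Exception (c) stands.
Exception (d) requires that the employer's headcount is under 15; but the employer's headcount is 18, not under 15, so (d) is unavailable.

No — exception (c) applies; Oren's consultancy is not required to provide paid sick leave.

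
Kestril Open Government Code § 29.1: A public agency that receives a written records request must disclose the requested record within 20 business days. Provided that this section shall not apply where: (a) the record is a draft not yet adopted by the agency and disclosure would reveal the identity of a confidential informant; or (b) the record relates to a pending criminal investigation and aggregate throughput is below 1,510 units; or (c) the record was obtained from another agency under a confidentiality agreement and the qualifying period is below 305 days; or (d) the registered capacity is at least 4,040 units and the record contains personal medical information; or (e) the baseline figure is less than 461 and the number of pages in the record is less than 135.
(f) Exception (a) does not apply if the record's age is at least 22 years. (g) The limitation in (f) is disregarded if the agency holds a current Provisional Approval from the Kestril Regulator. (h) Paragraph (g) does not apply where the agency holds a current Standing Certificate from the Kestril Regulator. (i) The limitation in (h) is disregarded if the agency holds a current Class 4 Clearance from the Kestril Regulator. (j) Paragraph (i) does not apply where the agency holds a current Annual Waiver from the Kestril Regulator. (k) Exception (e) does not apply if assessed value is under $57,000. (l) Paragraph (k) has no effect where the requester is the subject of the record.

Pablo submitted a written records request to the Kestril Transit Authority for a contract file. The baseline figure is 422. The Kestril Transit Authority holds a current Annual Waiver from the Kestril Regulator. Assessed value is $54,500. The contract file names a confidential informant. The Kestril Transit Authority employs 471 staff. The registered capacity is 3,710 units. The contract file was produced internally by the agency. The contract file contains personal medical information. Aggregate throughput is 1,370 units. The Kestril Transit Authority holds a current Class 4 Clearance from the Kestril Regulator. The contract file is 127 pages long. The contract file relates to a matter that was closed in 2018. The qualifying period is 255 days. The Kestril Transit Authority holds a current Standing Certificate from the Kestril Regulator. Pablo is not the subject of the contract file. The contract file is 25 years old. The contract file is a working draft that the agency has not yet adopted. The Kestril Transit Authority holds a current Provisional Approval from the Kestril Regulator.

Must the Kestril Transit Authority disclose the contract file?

Yes — the Kestril Transit Authority must disclose the contract file.

All of (a)'s requirements are met (the contract file is an unadopted draft; the contract file names a confidential informant). Turning to paragraphs (f)–(j): (f) operates against (a): the record's age is 25 years, meeting the 22 years threshold. (g) is engaged (a current Provisional Approval is held), but is overridden by (h): (h) operates against (g): a current Standing Certificate is held. (i) is engaged (a current Class 4 Clearance is held), but is displaced by (j): (j) operates against (i): a current Annual Waiver is held. So (a) is unavailable.
Exception (b) requires that the record relates to a pending criminal investigation; but the contract file relates to a closed matter, so (b) is unavailable.
Exception (c) requires that the record was obtained from another agency under a confidentiality agreement; but the contract file was produced internally, so (c) is unavailable.
Exception (d) does not apply: the registered capacity is 3,710 units, short of 4,040 units.
All of (e)'s requirements are met (the baseline figure is 422, less than the 461 limit; the number of pages in the record is 127, less than the 135 limit). But applying paragraphs (k)–(l): (k) is triggered — assessed value is $54,500, under the $57,000 limit. (l) does not operate here (Pablo is not the subject of the contract file), so (k) stands. (e) is therefore removed.
None of the exceptions is available; § 29.1 applies in full.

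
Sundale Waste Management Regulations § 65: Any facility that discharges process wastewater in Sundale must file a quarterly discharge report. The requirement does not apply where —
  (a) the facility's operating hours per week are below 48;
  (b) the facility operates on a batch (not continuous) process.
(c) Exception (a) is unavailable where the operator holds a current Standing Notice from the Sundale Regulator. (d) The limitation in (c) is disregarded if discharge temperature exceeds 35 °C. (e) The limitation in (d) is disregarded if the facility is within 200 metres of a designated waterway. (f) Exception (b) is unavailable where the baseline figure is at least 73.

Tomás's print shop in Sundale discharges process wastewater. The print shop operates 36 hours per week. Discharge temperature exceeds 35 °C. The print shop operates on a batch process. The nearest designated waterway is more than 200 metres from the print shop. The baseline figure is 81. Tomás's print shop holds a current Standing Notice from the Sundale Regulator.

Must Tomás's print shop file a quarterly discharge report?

No — exception (a) applies; Tomás's print shop is not required to file a quarterly discharge report.

Exception (a)'s conditions are all satisfied: the facility's operating hours per week are 36, below the 48 limit. Considering the limiting provisions: (c) would limit (a) — a current Standing Notice is held — but (d) sets (c) aside: (d) operates against (c): discharge temperature exceeds 35 °C. (e) does not operate here (the print shop is more than 200 m from any designated waterway), so (d) stands. Exception (a) stands.
Exception (b)'s conditions are all satisfied: the facility operates on a batch process. However, paragraph (f) must be considered: (f) is triggered — the baseline figure is 81, meeting the 73 threshold. (b) is therefore removed.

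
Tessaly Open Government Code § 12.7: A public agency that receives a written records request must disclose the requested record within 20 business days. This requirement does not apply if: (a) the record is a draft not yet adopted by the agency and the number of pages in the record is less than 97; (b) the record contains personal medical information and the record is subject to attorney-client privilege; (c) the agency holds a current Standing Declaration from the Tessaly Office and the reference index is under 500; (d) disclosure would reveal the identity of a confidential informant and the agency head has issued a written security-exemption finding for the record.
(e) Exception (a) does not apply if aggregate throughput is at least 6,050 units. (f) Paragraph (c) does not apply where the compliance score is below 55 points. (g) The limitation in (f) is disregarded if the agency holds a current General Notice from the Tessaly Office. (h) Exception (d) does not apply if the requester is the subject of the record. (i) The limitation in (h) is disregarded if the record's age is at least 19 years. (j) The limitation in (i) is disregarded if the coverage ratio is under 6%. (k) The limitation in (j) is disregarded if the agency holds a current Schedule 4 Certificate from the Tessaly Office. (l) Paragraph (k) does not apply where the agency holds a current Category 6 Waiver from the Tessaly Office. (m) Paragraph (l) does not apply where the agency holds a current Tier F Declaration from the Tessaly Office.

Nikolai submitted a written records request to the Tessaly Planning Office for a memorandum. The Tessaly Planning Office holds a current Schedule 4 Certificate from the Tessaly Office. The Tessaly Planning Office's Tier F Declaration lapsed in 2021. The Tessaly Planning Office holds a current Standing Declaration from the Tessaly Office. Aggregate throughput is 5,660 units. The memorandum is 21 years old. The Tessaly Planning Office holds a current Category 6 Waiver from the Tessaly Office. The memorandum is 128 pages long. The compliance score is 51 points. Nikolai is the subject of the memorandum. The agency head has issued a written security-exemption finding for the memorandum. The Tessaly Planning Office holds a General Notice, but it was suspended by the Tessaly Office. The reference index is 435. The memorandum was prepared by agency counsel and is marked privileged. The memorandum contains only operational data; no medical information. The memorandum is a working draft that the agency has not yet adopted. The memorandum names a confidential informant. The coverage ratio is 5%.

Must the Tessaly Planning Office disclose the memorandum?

Yes — the Tessaly Planning Office must disclose the memorandum.

Exception (a) does not apply: the number of pages in the record is 128, not less than 97.
Exception (b) requires that the record contains personal medical information; but the memorandum contains only operational data, so (b) is unavailable.
Exception (c): a current Standing Declaration is held; the reference index is 435, under the 500 limit — every condition holds. But: (f) is engaged — the compliance score is 51 points, below the 55 points limit. (g) does not operate here (the General Notice is not current), so (f) stands. So (c) is unavailable.
All of (d)'s requirements are met (the memorandum names a confidential informant; a written security-exemption finding has been issued). But applying paragraphs (h)–(m): (h) operates against (d): Nikolai is the subject of the memorandum. (i) is triggered (the record's age is 21 years, meeting the 19 years threshold), but is overridden by (j): (j) operates against (i): the coverage ratio is 5%, under the 6% limit. (k) would limit (j) — a current Schedule 4 Certificate is held — but (l) sets (k) aside: (l) operates against (k): a current Category 6 Waiver is held. (m) does not operate here (there is no Tier F Declaration in force), so (l) stands. Exception (d) does not apply.
None of the exceptions is available; § 12.7 applies in full.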